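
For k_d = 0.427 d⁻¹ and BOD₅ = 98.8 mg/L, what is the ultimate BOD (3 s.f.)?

L₀ ≈ 112 mg/L

BOD₅ = L₀(1 − e^(−5k_d)) ⇒ L₀ = BOD₅ / (1 − e^(−5×0.427))
= 98.8 / (1 − 0.1182) = 98.8 / 0.8818 = 112.0 mg/L.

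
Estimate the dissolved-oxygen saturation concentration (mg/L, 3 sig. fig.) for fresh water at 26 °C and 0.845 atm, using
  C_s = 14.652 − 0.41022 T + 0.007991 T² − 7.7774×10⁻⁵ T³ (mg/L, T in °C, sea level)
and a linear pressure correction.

At sea level: C_s = 14.652 − 0.41022×26 + 0.007991×26² − 7.7774×10⁻⁵×26³ = 8.021 mg/L.
Pressure correction: C_s' = 8.021 × 0.845 = 6.778 mg/L.

C_s ≈ 6.78 mg/L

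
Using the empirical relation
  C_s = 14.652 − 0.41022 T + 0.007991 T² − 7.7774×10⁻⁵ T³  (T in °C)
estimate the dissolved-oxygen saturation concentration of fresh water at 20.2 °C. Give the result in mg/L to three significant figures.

C_s = 14.652 − 0.41022×20.2 + 0.007991×20.2² − 7.7774×10⁻⁵×20.2³ = 8.985 mg/L.

C_s ≈ 8.99 mg/L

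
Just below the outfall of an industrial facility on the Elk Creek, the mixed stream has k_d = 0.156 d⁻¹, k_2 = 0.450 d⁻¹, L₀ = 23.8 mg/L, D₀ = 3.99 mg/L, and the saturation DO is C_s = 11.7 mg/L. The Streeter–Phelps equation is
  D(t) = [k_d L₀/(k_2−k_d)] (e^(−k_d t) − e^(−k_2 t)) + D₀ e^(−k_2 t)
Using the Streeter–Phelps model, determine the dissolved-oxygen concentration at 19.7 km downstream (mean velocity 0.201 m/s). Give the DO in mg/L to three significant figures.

DO ≈ 6.30 mg/L

Travel time t = x/v = 19.7 km / (0.201 m/s) = 19700 m / 0.201 m/s = 98010 s = 1.134 d.
k_d L₀/(k_2−k_d) = 0.156×23.8/(0.450−0.156) = 3.713/0.2940 = 12.63 mg/L.
e^(−k_d t) = e^(−0.156×1.134) = 0.8378; e^(−k_2 t) = e^(−0.450×1.134) = 0.6002.
D = 12.63 × (0.8378 − 0.6002) + 3.99 × 0.6002 = 3.001 + 2.395 = 5.395 mg/L.
DO = C_s − D = 11.7 − 5.395 = 6.305 mg/L.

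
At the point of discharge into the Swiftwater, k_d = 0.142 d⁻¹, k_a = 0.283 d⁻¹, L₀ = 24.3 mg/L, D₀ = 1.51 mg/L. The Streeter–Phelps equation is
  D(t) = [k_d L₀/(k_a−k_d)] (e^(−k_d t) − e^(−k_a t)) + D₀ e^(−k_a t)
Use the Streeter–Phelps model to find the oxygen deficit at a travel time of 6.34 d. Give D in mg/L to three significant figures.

D ≈ 6.13 mg/L

k_d L₀/(k_a−k_d) = 0.142×24.3/(0.283−0.142) = 3.451/0.1410 = 24.47 mg/L.
e^(−k_d t) = e^(−0.142×6.340) = 0.4065; e^(−k_a t) = e^(−0.283×6.340) = 0.1663.
D = 24.47 × (0.4065 − 0.1663) + 1.51 × 0.1663 = 5.878 + 0.2510 = 6.129 mg/L.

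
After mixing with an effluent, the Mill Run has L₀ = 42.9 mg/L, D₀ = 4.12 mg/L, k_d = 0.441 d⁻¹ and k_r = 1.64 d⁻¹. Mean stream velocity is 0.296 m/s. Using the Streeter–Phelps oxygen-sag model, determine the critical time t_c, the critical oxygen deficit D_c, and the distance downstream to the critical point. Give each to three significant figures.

At the critical point dD/dt = 0, so k_d L₀ e^(−k_d t) = k_r D. Substituting D(t) from the Streeter–Phelps equation and solving for t gives
t_c = ln[(k_r/k_d)(1 − D₀(k_r−k_d)/(k_d L₀))] / (k_r−k_d).
Here k_r−k_d = 1.199 d⁻¹ and 1 − D₀(k_r−k_d)/(k_d L₀) = 1 − 4.12×1.199/(0.441×42.9) = 0.7389, so
t_c = ln(3.719 × 0.7389) / 1.199 = 1.011 / 1.199 = 0.8430 d.
L(t_c) = L₀ e^(−k_d t_c) = 42.9 × 0.6895 = 29.58 mg/L, and at the critical point k_r D_c = k_d L, so D_c = (0.441/1.64) × 29.58 = 7.954 mg/L.
x_c = v t_c = 0.296 m/s × 0.8430 d × 86400 s/d = 21560 m ≈ 21.6 km.

t_c ≈ 0.843 d; D_c ≈ 7.95 mg/L; x_c ≈ 21.6 km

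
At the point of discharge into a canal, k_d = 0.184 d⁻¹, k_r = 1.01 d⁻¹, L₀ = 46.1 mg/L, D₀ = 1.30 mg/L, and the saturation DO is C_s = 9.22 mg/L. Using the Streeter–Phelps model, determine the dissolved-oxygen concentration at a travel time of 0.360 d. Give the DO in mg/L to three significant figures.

k_d L₀/(k_r−k_d) = 0.184×46.1/(1.01−0.184) = 8.482/0.8260 = 10.27 mg/L.
e^(−k_d t) = e^(−0.184×0.3600) = 0.9359; e^(−k_r t) = e^(−1.01×0.3600) = 0.6952.
D = 10.27 × (0.9359 − 0.6952) + 1.30 × 0.6952 = 2.472 + 0.9037 = 3.376 mg/L.
DO = C_s − D = 9.22 − 3.376 = 5.844 mg/L.

DO ≈ 5.84 mg/L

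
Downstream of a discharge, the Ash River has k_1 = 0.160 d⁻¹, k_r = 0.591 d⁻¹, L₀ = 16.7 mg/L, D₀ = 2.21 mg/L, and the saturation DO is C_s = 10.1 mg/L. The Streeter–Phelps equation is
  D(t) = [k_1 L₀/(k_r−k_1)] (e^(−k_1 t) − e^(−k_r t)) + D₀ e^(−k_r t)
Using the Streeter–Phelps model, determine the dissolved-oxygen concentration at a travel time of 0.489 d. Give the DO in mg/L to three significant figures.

DO ≈ 7.36 mg/L

k_1 L₀/(k_r−k_1) = 0.160×16.7/(0.591−0.160) = 2.672/0.4310 = 6.200 mg/L.
e^(−k_1 t) = e^(−0.160×0.4890) = 0.9247; e^(−k_r t) = e^(−0.591×0.4890) = 0.7490.
D = 6.200 × (0.9247 − 0.7490) + 2.21 × 0.7490 = 1.089 + 1.655 = 2.745 mg/L.
DO = C_s − D = 10.1 − 2.745 = 7.355 mg/L.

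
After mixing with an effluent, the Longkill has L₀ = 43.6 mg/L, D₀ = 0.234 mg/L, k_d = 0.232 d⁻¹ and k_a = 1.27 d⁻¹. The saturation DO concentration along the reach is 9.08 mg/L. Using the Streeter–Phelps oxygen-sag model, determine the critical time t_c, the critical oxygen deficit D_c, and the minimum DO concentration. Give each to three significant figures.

t_c ≈ 1.61 d; D_c ≈ 5.48 mg/L; min DO ≈ 3.60 mg/L

At the critical point dD/dt = 0, so k_d L₀ e^(−k_d t) = k_a D. Substituting D(t) from the Streeter–Phelps equation and solving for t gives
t_c = ln[(k_a/k_d)(1 − D₀(k_a−k_d)/(k_d L₀))] / (k_a−k_d).
Here k_a−k_d = 1.038 d⁻¹ and 1 − D₀(k_a−k_d)/(k_d L₀) = 1 − 0.234×1.038/(0.232×43.6) = 0.9760, so
t_c = ln(5.474 × 0.9760) / 1.038 = 1.676 / 1.038 = 1.614 d.
L(t_c) = L₀ e^(−k_d t_c) = 43.6 × 0.6876 = 29.98 mg/L, and at the critical point k_a D_c = k_d L, so D_c = (0.232/1.27) × 29.98 = 5.477 mg/L.
Minimum DO = C_s − D_c = 9.08 − 5.477 = 3.603 mg/L.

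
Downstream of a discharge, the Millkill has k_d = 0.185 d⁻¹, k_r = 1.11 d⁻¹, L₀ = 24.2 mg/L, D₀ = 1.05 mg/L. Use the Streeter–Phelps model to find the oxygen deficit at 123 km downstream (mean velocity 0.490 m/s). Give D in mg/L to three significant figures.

D ≈ 2.68 mg/L

Travel time t = x/v = 123 km / (0.490 m/s) = 123000 m / 0.490 m/s = 251000 s = 2.905 d.
k_d L₀/(k_r−k_d) = 0.185×24.2/(1.11−0.185) = 4.477/0.9250 = 4.840 mg/L.
e^(−k_d t) = e^(−0.185×2.905) = 0.5842; e^(−k_r t) = e^(−1.11×2.905) = 0.03976.
D = 4.840 × (0.5842 − 0.03976) + 1.05 × 0.03976 = 2.635 + 0.04175 = 2.677 mg/L.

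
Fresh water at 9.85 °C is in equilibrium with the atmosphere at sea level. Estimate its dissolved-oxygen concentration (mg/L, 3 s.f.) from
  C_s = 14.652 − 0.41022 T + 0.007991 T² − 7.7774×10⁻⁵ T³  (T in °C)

C_s = 14.652 − 0.41022×9.85 + 0.007991×9.85² − 7.7774×10⁻⁵×9.85³ = 11.31 mg/L.

C_s ≈ 11.3 mg/L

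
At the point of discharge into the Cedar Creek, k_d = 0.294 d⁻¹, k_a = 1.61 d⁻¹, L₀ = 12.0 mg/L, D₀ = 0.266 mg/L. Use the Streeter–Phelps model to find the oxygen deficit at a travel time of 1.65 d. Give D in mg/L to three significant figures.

D ≈ 1.48 mg/L

k_d L₀/(k_a−k_d) = 0.294×12.0/(1.61−0.294) = 3.528/1.316 = 2.681 mg/L.
e^(−k_d t) = e^(−0.294×1.650) = 0.6156; e^(−k_a t) = e^(−1.61×1.650) = 0.07019.
D = 2.681 × (0.6156 − 0.07019) + 0.266 × 0.07019 = 1.462 + 0.01867 = 1.481 mg/L.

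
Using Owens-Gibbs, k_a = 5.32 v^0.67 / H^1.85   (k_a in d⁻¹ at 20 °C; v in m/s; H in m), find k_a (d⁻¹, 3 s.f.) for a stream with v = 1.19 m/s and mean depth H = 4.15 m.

k_a ≈ 0.430 d⁻¹

k_a = 5.32 × 1.19^0.67 / 4.15^1.85 = 5.32 × 1.124 / 13.91 = 0.4297 d⁻¹.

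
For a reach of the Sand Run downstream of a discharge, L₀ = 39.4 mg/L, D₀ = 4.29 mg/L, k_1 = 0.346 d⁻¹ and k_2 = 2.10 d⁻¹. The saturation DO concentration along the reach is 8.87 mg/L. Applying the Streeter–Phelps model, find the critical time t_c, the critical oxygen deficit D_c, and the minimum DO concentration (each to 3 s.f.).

t_c = [1/(k_2−k_1)] ln[(k_2/k_1)(1 − D₀(k_2−k_1)/(k_1 L₀))]
= [1/(2.10−0.346)] ln[(2.10/0.346)(1 − 4.29×1.754/(0.346×39.4))]
= (1/1.754) ln[6.069 × 0.4480] = 0.5701 × ln(2.719) = 0.5701 × 1.000 = 0.5703 d.
D_c = (k_1/k_2) L₀ e^(−k_1 t_c) = (0.346/2.10) × 39.4 × e^(−0.346×0.5703) = 0.1648 × 39.4 × 0.8209 = 5.329 mg/L.
Minimum DO = C_s − D_c = 8.87 − 5.329 = 3.541 mg/L.

t_c ≈ 0.570 d; D_c ≈ 5.33 mg/L; min DO ≈ 3.54 mg/L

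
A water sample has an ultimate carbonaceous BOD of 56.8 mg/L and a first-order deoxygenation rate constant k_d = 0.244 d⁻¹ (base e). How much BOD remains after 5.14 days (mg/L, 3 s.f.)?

L ≈ 16.2 mg/L

L_t = L₀ e^(−k_d t) = 56.8 × e^(−0.244×5.14) = 56.8 × 0.2853 = 16.21 mg/L.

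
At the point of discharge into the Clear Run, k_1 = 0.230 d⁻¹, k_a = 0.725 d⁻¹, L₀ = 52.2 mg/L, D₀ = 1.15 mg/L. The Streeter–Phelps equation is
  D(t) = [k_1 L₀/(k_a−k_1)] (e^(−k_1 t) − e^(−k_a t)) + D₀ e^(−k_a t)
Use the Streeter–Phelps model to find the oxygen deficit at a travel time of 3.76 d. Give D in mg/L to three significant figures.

D ≈ 8.70 mg/L

k_1 L₀/(k_a−k_1) = 0.230×52.2/(0.725−0.230) = 12.01/0.4950 = 24.25 mg/L.
e^(−k_1 t) = e^(−0.230×3.760) = 0.4211; e^(−k_a t) = e^(−0.725×3.760) = 0.06548.
D = 24.25 × (0.4211 − 0.06548) + 1.15 × 0.06548 = 8.626 + 0.07530 = 8.702 mg/L.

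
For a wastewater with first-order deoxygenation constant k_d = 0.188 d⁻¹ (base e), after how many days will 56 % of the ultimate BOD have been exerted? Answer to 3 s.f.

y/L₀ = 1 − e^(−k_d t) = 0.56 ⇒ e^(−k_d t) = 0.440
t = −ln(0.440) / 0.188 = 0.8210 / 0.188 = 4.367 d.

t ≈ 4.37 d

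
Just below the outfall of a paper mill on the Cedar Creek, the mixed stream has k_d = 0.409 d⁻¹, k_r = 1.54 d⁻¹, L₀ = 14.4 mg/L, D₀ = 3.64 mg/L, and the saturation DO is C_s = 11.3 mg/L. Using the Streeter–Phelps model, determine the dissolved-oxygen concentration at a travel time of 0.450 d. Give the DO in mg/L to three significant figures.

k_d L₀/(k_r−k_d) = 0.409×14.4/(1.54−0.409) = 5.890/1.131 = 5.207 mg/L.
e^(−k_d t) = e^(−0.409×0.4500) = 0.8319; e^(−k_r t) = e^(−1.54×0.4500) = 0.5001.
D = 5.207 × (0.8319 − 0.5001) + 3.64 × 0.5001 = 1.728 + 1.820 = 3.548 mg/L.
DO = C_s − D = 11.3 − 3.548 = 7.752 mg/L.

DO ≈ 7.75 mg/L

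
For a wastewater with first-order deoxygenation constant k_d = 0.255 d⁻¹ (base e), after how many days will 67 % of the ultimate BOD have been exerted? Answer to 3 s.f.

y/L₀ = 1 − e^(−k_d t) = 0.67 ⇒ e^(−k_d t) = 0.330
t = −ln(0.330) / 0.255 = 1.109 / 0.255 = 4.348 d.

t ≈ 4.35 d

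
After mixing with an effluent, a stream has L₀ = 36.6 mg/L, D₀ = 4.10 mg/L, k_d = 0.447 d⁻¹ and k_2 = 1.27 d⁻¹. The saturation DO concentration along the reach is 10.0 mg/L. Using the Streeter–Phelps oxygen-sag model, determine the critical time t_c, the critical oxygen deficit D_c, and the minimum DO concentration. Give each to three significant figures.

t_c ≈ 0.988 d; D_c ≈ 8.28 mg/L; min DO ≈ 1.72 mg/L

At the critical point dD/dt = 0, so k_d L₀ e^(−k_d t) = k_2 D. Substituting D(t) from the Streeter–Phelps equation and solving for t gives
t_c = ln[(k_2/k_d)(1 − D₀(k_2−k_d)/(k_d L₀))] / (k_2−k_d).
Here k_2−k_d = 0.8230 d⁻¹ and 1 − D₀(k_2−k_d)/(k_d L₀) = 1 − 4.10×0.8230/(0.447×36.6) = 0.7937, so
t_c = ln(2.841 × 0.7937) / 0.8230 = 0.8132 / 0.8230 = 0.9881 d.
D_c = (k_d/k_2) L₀ e^(−k_d t_c) = (0.447/1.27) × 36.6 × e^(−0.447×0.9881) = 0.3520 × 36.6 × 0.6429 = 8.282 mg/L.
Minimum DO = C_s − D_c = 10.0 − 8.282 = 1.718 mg/L.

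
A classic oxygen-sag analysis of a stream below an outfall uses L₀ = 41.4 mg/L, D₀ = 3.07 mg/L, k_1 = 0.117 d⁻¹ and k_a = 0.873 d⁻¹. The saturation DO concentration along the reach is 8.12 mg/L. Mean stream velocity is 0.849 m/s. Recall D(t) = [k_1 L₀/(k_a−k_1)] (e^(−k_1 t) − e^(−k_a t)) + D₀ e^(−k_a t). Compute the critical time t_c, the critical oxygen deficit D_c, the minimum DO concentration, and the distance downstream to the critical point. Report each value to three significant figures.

t_c ≈ 1.80 d; D_c ≈ 4.50 mg/L; min DO ≈ 3.62 mg/L; x_c ≈ 132 km

At the critical point dD/dt = 0, so k_1 L₀ e^(−k_1 t) = k_a D. Substituting D(t) from the Streeter–Phelps equation and solving for t gives
t_c = ln[(k_a/k_1)(1 − D₀(k_a−k_1)/(k_1 L₀))] / (k_a−k_1).
Here k_a−k_1 = 0.7560 d⁻¹ and 1 − D₀(k_a−k_1)/(k_1 L₀) = 1 − 3.07×0.7560/(0.117×41.4) = 0.5208, so
t_c = ln(7.462 × 0.5208) / 0.7560 = 1.357 / 0.7560 = 1.796 d.
L(t_c) = L₀ e^(−k_1 t_c) = 41.4 × 0.8105 = 33.56 mg/L, and at the critical point k_a D_c = k_1 L, so D_c = (0.117/0.873) × 33.56 = 4.497 mg/L.
Minimum DO = C_s − D_c = 8.12 − 4.497 = 3.623 mg/L.
x_c = v t_c = 0.849 m/s × 1.796 d × 86400 s/d = 131700 m ≈ 132 km.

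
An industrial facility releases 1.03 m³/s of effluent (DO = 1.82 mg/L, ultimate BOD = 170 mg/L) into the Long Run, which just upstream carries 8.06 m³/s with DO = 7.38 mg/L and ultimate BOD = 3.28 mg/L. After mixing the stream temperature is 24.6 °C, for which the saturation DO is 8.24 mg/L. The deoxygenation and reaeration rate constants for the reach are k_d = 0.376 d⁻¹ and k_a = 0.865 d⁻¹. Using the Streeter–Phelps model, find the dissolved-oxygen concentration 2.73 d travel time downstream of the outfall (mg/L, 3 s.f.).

Mixed DO = (8.06×7.38 + 1.03×1.82)/(8.06+1.03) = 61.36/9.090 = 6.750 mg/L.
Mixed L₀ = (8.06×3.28 + 1.03×170)/(9.090) = 201.5/9.090 = 22.17 mg/L.
Initial deficit D₀ = C_s − DO₀ = 8.24 − 6.750 = 1.490 mg/L.
D(2.73) = [0.376×22.17/(0.865−0.376)](e^(−0.376×2.73) − e^(−0.865×2.73)) + 1.490 e^(−0.865×2.73)
= 17.05 × (0.3583 − 0.09428) + 1.490 × 0.09428 = 4.641 mg/L.
DO = 8.24 − 4.641 = 3.599 mg/L.

DO ≈ 3.60 mg/L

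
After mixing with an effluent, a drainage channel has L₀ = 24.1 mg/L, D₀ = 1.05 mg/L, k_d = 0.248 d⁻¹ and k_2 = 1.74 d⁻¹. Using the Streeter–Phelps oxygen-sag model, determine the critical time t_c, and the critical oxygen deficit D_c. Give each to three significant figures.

t_c ≈ 1.10 d; D_c ≈ 2.61 mg/L

At the critical point dD/dt = 0, so k_d L₀ e^(−k_d t) = k_2 D. Substituting D(t) from the Streeter–Phelps equation and solving for t gives
t_c = ln[(k_2/k_d)(1 − D₀(k_2−k_d)/(k_d L₀))] / (k_2−k_d).
Here k_2−k_d = 1.492 d⁻¹ and 1 − D₀(k_2−k_d)/(k_d L₀) = 1 − 1.05×1.492/(0.248×24.1) = 0.7379, so
t_c = ln(7.016 × 0.7379) / 1.492 = 1.644 / 1.492 = 1.102 d.
L(t_c) = L₀ e^(−k_d t_c) = 24.1 × 0.7609 = 18.34 mg/L, and at the critical point k_2 D_c = k_d L, so D_c = (0.248/1.74) × 18.34 = 2.614 mg/L.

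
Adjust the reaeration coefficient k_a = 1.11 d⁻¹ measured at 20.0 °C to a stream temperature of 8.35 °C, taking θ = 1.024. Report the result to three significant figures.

k_a ≈ 0.842 d⁻¹

k_a(T₂) = k_a(T₁) · θ^(T₂−T₁) = 1.11 × 1.024^(8.35−20.0)
= 1.11 × 1.024^-11.7 = 1.11 × 0.7586 = 0.8420 d⁻¹.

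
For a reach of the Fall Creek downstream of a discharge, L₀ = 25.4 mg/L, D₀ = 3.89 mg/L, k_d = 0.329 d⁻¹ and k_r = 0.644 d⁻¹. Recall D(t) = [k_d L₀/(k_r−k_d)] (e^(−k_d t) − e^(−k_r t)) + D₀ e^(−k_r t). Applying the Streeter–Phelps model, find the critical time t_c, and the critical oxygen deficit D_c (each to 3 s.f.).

t_c ≈ 1.63 d; D_c ≈ 7.59 mg/L

At the critical point dD/dt = 0, so k_d L₀ e^(−k_d t) = k_r D. Substituting D(t) from the Streeter–Phelps equation and solving for t gives
t_c = ln[(k_r/k_d)(1 − D₀(k_r−k_d)/(k_d L₀))] / (k_r−k_d).
Here k_r−k_d = 0.3150 d⁻¹ and 1 − D₀(k_r−k_d)/(k_d L₀) = 1 − 3.89×0.3150/(0.329×25.4) = 0.8534, so
t_c = ln(1.957 × 0.8534) / 0.3150 = 0.5131 / 0.3150 = 1.629 d.
L(t_c) = L₀ e^(−k_d t_c) = 25.4 × 0.5852 = 14.86 mg/L, and at the critical point k_r D_c = k_d L, so D_c = (0.329/0.644) × 14.86 = 7.593 mg/L.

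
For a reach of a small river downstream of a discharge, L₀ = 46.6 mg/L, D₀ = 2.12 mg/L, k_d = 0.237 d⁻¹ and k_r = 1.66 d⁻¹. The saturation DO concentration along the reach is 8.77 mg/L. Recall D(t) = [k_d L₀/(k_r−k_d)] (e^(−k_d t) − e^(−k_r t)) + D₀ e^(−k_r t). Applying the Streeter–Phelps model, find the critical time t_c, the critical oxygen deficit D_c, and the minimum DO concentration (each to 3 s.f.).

At the critical point dD/dt = 0, so k_d L₀ e^(−k_d t) = k_r D. Substituting D(t) from the Streeter–Phelps equation and solving for t gives
t_c = ln[(k_r/k_d)(1 − D₀(k_r−k_d)/(k_d L₀))] / (k_r−k_d).
Here k_r−k_d = 1.423 d⁻¹ and 1 − D₀(k_r−k_d)/(k_d L₀) = 1 − 2.12×1.423/(0.237×46.6) = 0.7268, so
t_c = ln(7.004 × 0.7268) / 1.423 = 1.627 / 1.423 = 1.144 d.
L(t_c) = L₀ e^(−k_d t_c) = 46.6 × 0.7626 = 35.54 mg/L, and at the critical point k_r D_c = k_d L, so D_c = (0.237/1.66) × 35.54 = 5.074 mg/L.
Minimum DO = C_s − D_c = 8.77 − 5.074 = 3.696 mg/L.

t_c ≈ 1.14 d; D_c ≈ 5.07 mg/L; min DO ≈ 3.70 mg/L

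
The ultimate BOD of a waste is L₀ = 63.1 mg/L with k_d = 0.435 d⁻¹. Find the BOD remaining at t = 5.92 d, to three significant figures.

L_t = L₀ e^(−k_d t) = 63.1 × e^(−0.435×5.92) = 63.1 × 0.07614 = 4.804 mg/L.

L ≈ 4.80 mg/L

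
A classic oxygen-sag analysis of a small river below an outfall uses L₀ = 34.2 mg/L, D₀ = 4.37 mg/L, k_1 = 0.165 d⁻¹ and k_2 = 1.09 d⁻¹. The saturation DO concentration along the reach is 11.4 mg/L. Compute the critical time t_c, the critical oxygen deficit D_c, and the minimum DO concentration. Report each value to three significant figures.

t_c ≈ 0.679 d; D_c ≈ 4.63 mg/L; min DO ≈ 6.77 mg/L

At the critical point dD/dt = 0, so k_1 L₀ e^(−k_1 t) = k_2 D. Substituting D(t) from the Streeter–Phelps equation and solving for t gives
t_c = ln[(k_2/k_1)(1 − D₀(k_2−k_1)/(k_1 L₀))] / (k_2−k_1).
Here k_2−k_1 = 0.9250 d⁻¹ and 1 − D₀(k_2−k_1)/(k_1 L₀) = 1 − 4.37×0.9250/(0.165×34.2) = 0.2837, so
t_c = ln(6.606 × 0.2837) / 0.9250 = 0.6280 / 0.9250 = 0.6790 d.
L(t_c) = L₀ e^(−k_1 t_c) = 34.2 × 0.8940 = 30.58 mg/L, and at the critical point k_2 D_c = k_1 L, so D_c = (0.165/1.09) × 30.58 = 4.628 mg/L.
Minimum DO = C_s − D_c = 11.4 − 4.628 = 6.772 mg/L.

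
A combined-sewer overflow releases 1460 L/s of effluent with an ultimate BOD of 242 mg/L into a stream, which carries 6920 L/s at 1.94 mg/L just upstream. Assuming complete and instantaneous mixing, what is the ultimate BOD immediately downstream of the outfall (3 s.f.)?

43.8 mg/L

Flow-weighted mixing: C = (Q_r C_r + Q_w C_w)/(Q_r + Q_w)
= (6920×1.94 + 1460×242)/(6920 + 1460) = 366700/8380 = 43.76 mg/L.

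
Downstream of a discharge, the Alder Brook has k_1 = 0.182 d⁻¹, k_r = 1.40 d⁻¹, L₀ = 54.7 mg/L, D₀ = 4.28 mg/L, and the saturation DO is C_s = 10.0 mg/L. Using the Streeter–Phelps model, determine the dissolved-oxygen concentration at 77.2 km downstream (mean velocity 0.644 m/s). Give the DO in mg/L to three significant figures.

Travel time t = x/v = 77.2 km / (0.644 m/s) = 77200 m / 0.644 m/s = 119900 s = 1.387 d.
k_1 L₀/(k_r−k_1) = 0.182×54.7/(1.40−0.182) = 9.955/1.218 = 8.174 mg/L.
e^(−k_1 t) = e^(−0.182×1.387) = 0.7768; e^(−k_r t) = e^(−1.40×1.387) = 0.1434.
D = 8.174 × (0.7768 − 0.1434) + 4.28 × 0.1434 = 5.178 + 0.6136 = 5.791 mg/L.
DO = C_s − D = 10.0 − 5.791 = 4.209 mg/L.

DO ≈ 4.21 mg/L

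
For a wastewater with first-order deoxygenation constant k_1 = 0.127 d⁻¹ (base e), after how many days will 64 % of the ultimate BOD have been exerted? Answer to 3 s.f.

t ≈ 8.04 d

y/L₀ = 1 − e^(−k_1 t) = 0.64 ⇒ e^(−k_1 t) = 0.360
t = −ln(0.360) / 0.127 = 1.022 / 0.127 = 8.044 d.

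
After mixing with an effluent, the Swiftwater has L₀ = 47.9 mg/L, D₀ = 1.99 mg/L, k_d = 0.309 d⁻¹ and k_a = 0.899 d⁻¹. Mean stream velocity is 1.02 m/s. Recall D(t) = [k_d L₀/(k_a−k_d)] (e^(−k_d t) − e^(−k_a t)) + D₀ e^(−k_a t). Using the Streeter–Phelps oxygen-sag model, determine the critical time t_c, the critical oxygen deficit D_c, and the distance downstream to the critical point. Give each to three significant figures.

t_c = [1/(k_a−k_d)] ln[(k_a/k_d)(1 − D₀(k_a−k_d)/(k_d L₀))]
= [1/(0.899−0.309)] ln[(0.899/0.309)(1 − 1.99×0.5900/(0.309×47.9))]
= (1/0.5900) ln[2.909 × 0.9207] = 1.695 × ln(2.679) = 1.695 × 0.9853 = 1.670 d.
D_c = (k_d/k_a) L₀ e^(−k_d t_c) = (0.309/0.899) × 47.9 × e^(−0.309×1.670) = 0.3437 × 47.9 × 0.5969 = 9.827 mg/L.
x_c = v t_c = 1.02 m/s × 1.670 d × 86400 s/d = 147200 m ≈ 147 km.

t_c ≈ 1.67 d; D_c ≈ 9.83 mg/L; x_c ≈ 147 km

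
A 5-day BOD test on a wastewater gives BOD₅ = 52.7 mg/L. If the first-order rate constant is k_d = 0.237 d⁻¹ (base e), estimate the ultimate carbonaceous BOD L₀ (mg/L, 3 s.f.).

BOD₅ = L₀(1 − e^(−5k_d)) ⇒ L₀ = BOD₅ / (1 − e^(−5×0.237))
= 52.7 / (1 − 0.3057) = 52.7 / 0.6943 = 75.91 mg/L.

L₀ ≈ 75.9 mg/L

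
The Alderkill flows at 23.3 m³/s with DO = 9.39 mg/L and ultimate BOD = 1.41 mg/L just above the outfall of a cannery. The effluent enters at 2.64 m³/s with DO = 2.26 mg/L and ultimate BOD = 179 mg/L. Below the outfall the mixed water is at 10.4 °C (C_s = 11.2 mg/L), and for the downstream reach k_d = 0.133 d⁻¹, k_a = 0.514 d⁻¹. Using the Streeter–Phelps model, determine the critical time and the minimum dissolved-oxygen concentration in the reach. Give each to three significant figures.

t_c ≈ 2.32 d; minimum DO ≈ 7.50 mg/L

Mixed DO = (23.3×9.39 + 2.64×2.26)/(23.3+2.64) = 224.8/25.94 = 8.664 mg/L.
Mixed L₀ = (23.3×1.41 + 2.64×179)/(25.94) = 505.4/25.94 = 19.48 mg/L.
Initial deficit D₀ = C_s − DO₀ = 11.2 − 8.664 = 2.536 mg/L.
t_c = (1/0.3810) ln[(0.514/0.133)(1 − 2.536×0.3810/(0.133×19.48))] = 2.625 × ln(2.424) = 2.324 d.
D_c = (0.133/0.514) × 19.48 × e^(−0.133×2.324) = 0.2588 × 19.48 × 0.7341 = 3.701 mg/L.
Minimum DO = 11.2 − 3.701 = 7.499 mg/L.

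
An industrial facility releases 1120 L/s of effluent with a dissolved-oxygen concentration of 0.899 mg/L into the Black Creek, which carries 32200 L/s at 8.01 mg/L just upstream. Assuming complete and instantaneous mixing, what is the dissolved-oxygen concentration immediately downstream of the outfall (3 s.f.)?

7.77 mg/L

Flow-weighted mixing: C = (Q_r C_r + Q_w C_w)/(Q_r + Q_w)
= (32200×8.01 + 1120×0.899)/(32200 + 1120) = 258900/33320 = 7.771 mg/L.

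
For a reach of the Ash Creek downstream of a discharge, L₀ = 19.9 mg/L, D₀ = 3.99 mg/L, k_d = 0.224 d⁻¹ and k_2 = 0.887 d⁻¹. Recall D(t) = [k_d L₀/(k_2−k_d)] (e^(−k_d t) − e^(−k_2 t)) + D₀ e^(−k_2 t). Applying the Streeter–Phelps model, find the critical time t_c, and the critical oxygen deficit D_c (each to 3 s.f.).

t_c ≈ 0.718 d; D_c ≈ 4.28 mg/L

At the critical point dD/dt = 0, so k_d L₀ e^(−k_d t) = k_2 D. Substituting D(t) from the Streeter–Phelps equation and solving for t gives
t_c = ln[(k_2/k_d)(1 − D₀(k_2−k_d)/(k_d L₀))] / (k_2−k_d).
Here k_2−k_d = 0.6630 d⁻¹ and 1 − D₀(k_2−k_d)/(k_d L₀) = 1 − 3.99×0.6630/(0.224×19.9) = 0.4065, so
t_c = ln(3.960 × 0.4065) / 0.6630 = 0.4761 / 0.6630 = 0.7182 d.
D_c = (k_d/k_2) L₀ e^(−k_d t_c) = (0.224/0.887) × 19.9 × e^(−0.224×0.7182) = 0.2525 × 19.9 × 0.8514 = 4.279 mg/L.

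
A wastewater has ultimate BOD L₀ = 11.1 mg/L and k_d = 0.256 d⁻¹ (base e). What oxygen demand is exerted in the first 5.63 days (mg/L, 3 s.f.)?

y ≈ 8.47 mg/L

y_t = L₀(1 − e^(−k_d t)) = 11.1 × (1 − e^(−0.256×5.63))
= 11.1 × (1 − 0.2366) = 11.1 × 0.7634 = 8.473 mg/L.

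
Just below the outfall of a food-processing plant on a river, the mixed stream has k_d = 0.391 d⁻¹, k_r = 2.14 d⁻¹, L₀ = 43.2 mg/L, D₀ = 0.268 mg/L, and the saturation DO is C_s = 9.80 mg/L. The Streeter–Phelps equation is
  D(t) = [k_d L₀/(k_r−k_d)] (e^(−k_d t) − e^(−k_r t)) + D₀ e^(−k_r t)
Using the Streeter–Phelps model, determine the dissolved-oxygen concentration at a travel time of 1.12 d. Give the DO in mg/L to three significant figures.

k_d L₀/(k_r−k_d) = 0.391×43.2/(2.14−0.391) = 16.89/1.749 = 9.658 mg/L.
e^(−k_d t) = e^(−0.391×1.120) = 0.6454; e^(−k_r t) = e^(−2.14×1.120) = 0.09101.
D = 9.658 × (0.6454 − 0.09101) + 0.268 × 0.09101 = 5.354 + 0.02439 = 5.378 mg/L.
DO = C_s − D = 9.80 − 5.378 = 4.422 mg/L.

DO ≈ 4.42 mg/L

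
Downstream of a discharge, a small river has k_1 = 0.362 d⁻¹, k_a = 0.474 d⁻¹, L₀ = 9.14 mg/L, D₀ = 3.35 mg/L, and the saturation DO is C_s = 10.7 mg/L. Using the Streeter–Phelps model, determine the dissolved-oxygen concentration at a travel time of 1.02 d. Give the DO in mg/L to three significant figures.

k_1 L₀/(k_a−k_1) = 0.362×9.14/(0.474−0.362) = 3.309/0.1120 = 29.54 mg/L.
e^(−k_1 t) = e^(−0.362×1.020) = 0.6913; e^(−k_a t) = e^(−0.474×1.020) = 0.6166.
D = 29.54 × (0.6913 − 0.6166) + 3.35 × 0.6166 = 2.205 + 2.066 = 4.270 mg/L.
DO = C_s − D = 10.7 − 4.270 = 6.430 mg/L.

DO ≈ 6.43 mg/L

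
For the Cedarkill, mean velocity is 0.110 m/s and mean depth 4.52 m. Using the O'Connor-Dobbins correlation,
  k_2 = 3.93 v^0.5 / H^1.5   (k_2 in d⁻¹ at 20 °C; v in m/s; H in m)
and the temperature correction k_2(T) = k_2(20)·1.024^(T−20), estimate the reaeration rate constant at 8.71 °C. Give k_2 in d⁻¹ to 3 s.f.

k_2 ≈ 0.104 d⁻¹

k_2(20) = 3.93 × 0.110^0.5 / 4.52^1.5 = 3.93 × 0.3317 / 9.610 = 0.1356 d⁻¹.
k_2(8.71) = 0.1356 × 1.024^(8.71−20) = 0.1356 × 0.7651 = 0.1038 d⁻¹.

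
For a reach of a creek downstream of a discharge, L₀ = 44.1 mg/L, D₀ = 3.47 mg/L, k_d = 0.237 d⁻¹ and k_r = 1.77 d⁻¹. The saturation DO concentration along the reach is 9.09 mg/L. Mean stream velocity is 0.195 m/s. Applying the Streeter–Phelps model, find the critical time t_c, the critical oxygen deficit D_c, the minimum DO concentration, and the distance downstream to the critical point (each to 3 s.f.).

With k_r/k_d = 7.468 and 1 − D₀(k_r−k_d)/(k_d L₀) = 0.4910,
t_c = ln(7.468 × 0.4910) / (1.77 − 0.237) = ln(3.667) / 1.533 = 1.299/1.533 = 0.8476 d.
L(t_c) = L₀ e^(−k_d t_c) = 44.1 × 0.8180 = 36.07 mg/L, and at the critical point k_r D_c = k_d L, so D_c = (0.237/1.77) × 36.07 = 4.830 mg/L.
Minimum DO = C_s − D_c = 9.09 − 4.830 = 4.260 mg/L.
x_c = v t_c = 0.195 m/s × 0.8476 d × 86400 s/d = 14280 m ≈ 14.3 km.

t_c ≈ 0.848 d; D_c ≈ 4.83 mg/L; min DO ≈ 4.26 mg/L; x_c ≈ 14.3 km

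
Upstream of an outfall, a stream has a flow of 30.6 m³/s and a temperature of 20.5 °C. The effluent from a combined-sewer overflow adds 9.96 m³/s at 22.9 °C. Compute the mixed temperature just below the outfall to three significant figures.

21.1 °C

Flow-weighted mixing: C = (Q_r C_r + Q_w C_w)/(Q_r + Q_w)
= (30.6×20.5 + 9.96×22.9)/(30.6 + 9.96) = 855.4/40.56 = 21.09 °C.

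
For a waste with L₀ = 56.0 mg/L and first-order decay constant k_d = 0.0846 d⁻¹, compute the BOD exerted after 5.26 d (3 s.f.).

y ≈ 20.1 mg/L

y_t = L₀(1 − e^(−k_d t)) = 56.0 × (1 − e^(−0.0846×5.26))
= 56.0 × (1 − 0.6408) = 56.0 × 0.3592 = 20.11 mg/L.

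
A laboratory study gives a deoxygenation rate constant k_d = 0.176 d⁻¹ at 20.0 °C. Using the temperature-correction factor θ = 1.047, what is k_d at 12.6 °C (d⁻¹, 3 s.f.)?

k_d ≈ 0.125 d⁻¹

k_d(T₂) = k_d(T₁) · θ^(T₂−T₁) = 0.176 × 1.047^(12.6−20.0)
= 0.176 × 1.047^-7.40 = 0.176 × 0.7119 = 0.1253 d⁻¹.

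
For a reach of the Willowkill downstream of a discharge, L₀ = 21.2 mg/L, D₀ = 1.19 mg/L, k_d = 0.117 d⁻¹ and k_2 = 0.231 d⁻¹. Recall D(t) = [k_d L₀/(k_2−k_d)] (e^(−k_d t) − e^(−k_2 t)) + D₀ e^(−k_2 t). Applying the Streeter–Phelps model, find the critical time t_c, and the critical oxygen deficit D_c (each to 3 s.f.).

t_c ≈ 5.47 d; D_c ≈ 5.66 mg/L

t_c = [1/(k_2−k_d)] ln[(k_2/k_d)(1 − D₀(k_2−k_d)/(k_d L₀))]
= [1/(0.231−0.117)] ln[(0.231/0.117)(1 − 1.19×0.1140/(0.117×21.2))]
= (1/0.1140) ln[1.974 × 0.9453] = 8.772 × ln(1.866) = 8.772 × 0.6240 = 5.474 d.
D_c = (k_d/k_2) L₀ e^(−k_d t_c) = (0.117/0.231) × 21.2 × e^(−0.117×5.474) = 0.5065 × 21.2 × 0.5271 = 5.660 mg/L.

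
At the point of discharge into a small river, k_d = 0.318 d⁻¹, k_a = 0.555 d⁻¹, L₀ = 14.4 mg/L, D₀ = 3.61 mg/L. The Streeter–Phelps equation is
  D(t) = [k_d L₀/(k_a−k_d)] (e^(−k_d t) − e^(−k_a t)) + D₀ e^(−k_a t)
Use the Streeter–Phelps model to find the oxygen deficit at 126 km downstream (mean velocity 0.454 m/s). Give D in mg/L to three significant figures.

Travel time t = x/v = 126 km / (0.454 m/s) = 126000 m / 0.454 m/s = 277500 s = 3.212 d.
k_d L₀/(k_a−k_d) = 0.318×14.4/(0.555−0.318) = 4.579/0.2370 = 19.32 mg/L.
e^(−k_d t) = e^(−0.318×3.212) = 0.3601; e^(−k_a t) = e^(−0.555×3.212) = 0.1682.
D = 19.32 × (0.3601 − 0.1682) + 3.61 × 0.1682 = 3.708 + 0.6071 = 4.315 mg/L.

D ≈ 4.31 mg/L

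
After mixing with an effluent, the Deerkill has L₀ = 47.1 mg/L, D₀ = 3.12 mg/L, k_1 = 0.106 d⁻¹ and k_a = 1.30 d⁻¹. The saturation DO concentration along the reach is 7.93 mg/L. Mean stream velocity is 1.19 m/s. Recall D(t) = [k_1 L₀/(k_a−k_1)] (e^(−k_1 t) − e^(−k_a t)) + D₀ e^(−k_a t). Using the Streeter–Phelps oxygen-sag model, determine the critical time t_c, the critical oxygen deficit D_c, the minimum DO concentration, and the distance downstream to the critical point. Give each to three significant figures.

With k_a/k_1 = 12.26 and 1 − D₀(k_a−k_1)/(k_1 L₀) = 0.2538,
t_c = ln(12.26 × 0.2538) / (1.30 − 0.106) = ln(3.113) / 1.194 = 1.136/1.194 = 0.9511 d.
D_c = (k_1/k_a) L₀ e^(−k_1 t_c) = (0.106/1.30) × 47.1 × e^(−0.106×0.9511) = 0.08154 × 47.1 × 0.9041 = 3.472 mg/L.
Minimum DO = C_s − D_c = 7.93 − 3.472 = 4.458 mg/L.
x_c = v t_c = 1.19 m/s × 0.9511 d × 86400 s/d = 97790 m ≈ 97.8 km.

t_c ≈ 0.951 d; D_c ≈ 3.47 mg/L; min DO ≈ 4.46 mg/L; x_c ≈ 97.8 km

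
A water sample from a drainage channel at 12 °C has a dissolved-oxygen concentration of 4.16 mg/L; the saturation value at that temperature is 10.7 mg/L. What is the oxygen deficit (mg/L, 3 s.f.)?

D ≈ 6.54 mg/L

D = C_s − C = 10.7 − 4.16 = 6.54 mg/L.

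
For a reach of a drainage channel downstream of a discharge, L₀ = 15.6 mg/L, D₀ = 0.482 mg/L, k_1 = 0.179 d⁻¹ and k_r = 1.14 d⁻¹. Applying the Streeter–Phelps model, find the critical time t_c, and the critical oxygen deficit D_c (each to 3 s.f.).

t_c ≈ 1.74 d; D_c ≈ 1.79 mg/L

With k_r/k_1 = 6.369 and 1 − D₀(k_r−k_1)/(k_1 L₀) = 0.8341,
t_c = ln(6.369 × 0.8341) / (1.14 − 0.179) = ln(5.312) / 0.9610 = 1.670/0.9610 = 1.738 d.
D_c = (k_1/k_r) L₀ e^(−k_1 t_c) = (0.179/1.14) × 15.6 × e^(−0.179×1.738) = 0.1570 × 15.6 × 0.7327 = 1.795 mg/L.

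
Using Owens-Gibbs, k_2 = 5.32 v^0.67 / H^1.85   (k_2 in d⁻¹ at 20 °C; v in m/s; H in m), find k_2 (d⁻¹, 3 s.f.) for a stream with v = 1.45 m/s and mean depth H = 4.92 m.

k_2 ≈ 0.358 d⁻¹

k_2 = 5.32 × 1.45^0.67 / 4.92^1.85 = 5.32 × 1.283 / 19.06 = 0.3580 d⁻¹.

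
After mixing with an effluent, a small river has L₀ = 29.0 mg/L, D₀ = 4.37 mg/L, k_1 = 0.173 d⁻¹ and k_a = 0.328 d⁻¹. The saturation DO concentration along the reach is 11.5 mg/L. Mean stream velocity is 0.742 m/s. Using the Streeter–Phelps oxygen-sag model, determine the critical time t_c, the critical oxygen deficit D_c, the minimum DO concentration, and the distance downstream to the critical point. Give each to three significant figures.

t_c ≈ 3.19 d; D_c ≈ 8.81 mg/L; min DO ≈ 2.69 mg/L; x_c ≈ 205 km

With k_a/k_1 = 1.896 and 1 − D₀(k_a−k_1)/(k_1 L₀) = 0.8650,
t_c = ln(1.896 × 0.8650) / (0.328 − 0.173) = ln(1.640) / 0.1550 = 0.4947/0.1550 = 3.192 d.
L(t_c) = L₀ e^(−k_1 t_c) = 29.0 × 0.5757 = 16.70 mg/L, and at the critical point k_a D_c = k_1 L, so D_c = (0.173/0.328) × 16.70 = 8.806 mg/L.
Minimum DO = C_s − D_c = 11.5 − 8.806 = 2.694 mg/L.
x_c = v t_c = 0.742 m/s × 3.192 d × 86400 s/d = 204600 m ≈ 205 km.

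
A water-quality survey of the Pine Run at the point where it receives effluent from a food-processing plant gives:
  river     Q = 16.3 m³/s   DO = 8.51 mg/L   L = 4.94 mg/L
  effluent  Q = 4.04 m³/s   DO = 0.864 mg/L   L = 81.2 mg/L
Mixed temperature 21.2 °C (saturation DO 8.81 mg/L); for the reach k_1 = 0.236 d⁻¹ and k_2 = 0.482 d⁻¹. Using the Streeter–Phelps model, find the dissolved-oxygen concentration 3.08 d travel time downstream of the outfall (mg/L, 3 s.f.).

DO ≈ 3.45 mg/L

Mixed DO = (16.3×8.51 + 4.04×0.864)/(16.3+4.04) = 142.2/20.34 = 6.991 mg/L.
Mixed L₀ = (16.3×4.94 + 4.04×81.2)/(20.34) = 408.6/20.34 = 20.09 mg/L.
Initial deficit D₀ = C_s − DO₀ = 8.81 − 6.991 = 1.819 mg/L.
D(3.08) = [0.236×20.09/(0.482−0.236)](e^(−0.236×3.08) − e^(−0.482×3.08)) + 1.819 e^(−0.482×3.08)
= 19.27 × (0.4834 − 0.2266) + 1.819 × 0.2266 = 5.361 mg/L.
DO = 8.81 − 5.361 = 3.449 mg/L.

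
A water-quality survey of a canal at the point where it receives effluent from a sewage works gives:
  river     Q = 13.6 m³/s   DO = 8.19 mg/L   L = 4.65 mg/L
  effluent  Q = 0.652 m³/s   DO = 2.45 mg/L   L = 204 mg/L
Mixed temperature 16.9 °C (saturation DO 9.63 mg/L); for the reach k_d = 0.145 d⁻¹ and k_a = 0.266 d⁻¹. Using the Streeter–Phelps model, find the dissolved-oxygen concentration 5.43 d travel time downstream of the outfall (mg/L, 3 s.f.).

DO ≈ 5.61 mg/L

Mixed DO = (13.6×8.19 + 0.652×2.45)/(13.6+0.652) = 113.0/14.25 = 7.927 mg/L.
Mixed L₀ = (13.6×4.65 + 0.652×204)/(14.25) = 196.2/14.25 = 13.77 mg/L.
Initial deficit D₀ = C_s − DO₀ = 9.63 − 7.927 = 1.703 mg/L.
D(5.43) = [0.145×13.77/(0.266−0.145)](e^(−0.145×5.43) − e^(−0.266×5.43)) + 1.703 e^(−0.266×5.43)
= 16.50 × (0.4550 − 0.2359) + 1.703 × 0.2359 = 4.018 mg/L.
DO = 9.63 − 4.018 = 5.612 mg/L.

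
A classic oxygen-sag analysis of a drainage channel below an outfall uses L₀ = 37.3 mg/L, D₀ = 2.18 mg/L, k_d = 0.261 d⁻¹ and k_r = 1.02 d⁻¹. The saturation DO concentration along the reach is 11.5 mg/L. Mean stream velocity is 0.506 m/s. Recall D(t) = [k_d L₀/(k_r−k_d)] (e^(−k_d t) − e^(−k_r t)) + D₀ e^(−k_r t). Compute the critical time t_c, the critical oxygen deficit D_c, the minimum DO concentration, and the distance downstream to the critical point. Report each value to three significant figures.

t_c ≈ 1.55 d; D_c ≈ 6.37 mg/L; min DO ≈ 5.13 mg/L; x_c ≈ 67.8 km

t_c = [1/(k_r−k_d)] ln[(k_r/k_d)(1 − D₀(k_r−k_d)/(k_d L₀))]
= [1/(1.02−0.261)] ln[(1.02/0.261)(1 − 2.18×0.7590/(0.261×37.3))]
= (1/0.7590) ln[3.908 × 0.8300] = 1.318 × ln(3.244) = 1.318 × 1.177 = 1.550 d.
L(t_c) = L₀ e^(−k_d t_c) = 37.3 × 0.6672 = 24.89 mg/L, and at the critical point k_r D_c = k_d L, so D_c = (0.261/1.02) × 24.89 = 6.368 mg/L.
Minimum DO = C_s − D_c = 11.5 − 6.368 = 5.132 mg/L.
x_c = v t_c = 0.506 m/s × 1.550 d × 86400 s/d = 67780 m ≈ 67.8 km.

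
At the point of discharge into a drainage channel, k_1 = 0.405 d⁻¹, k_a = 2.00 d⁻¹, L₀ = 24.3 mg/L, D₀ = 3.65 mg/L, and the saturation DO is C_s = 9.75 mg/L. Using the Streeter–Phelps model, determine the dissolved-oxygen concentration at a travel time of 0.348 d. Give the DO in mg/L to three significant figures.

k_1 L₀/(k_a−k_1) = 0.405×24.3/(2.00−0.405) = 9.842/1.595 = 6.170 mg/L.
e^(−k_1 t) = e^(−0.405×0.3480) = 0.8685; e^(−k_a t) = e^(−2.00×0.3480) = 0.4986.
D = 6.170 × (0.8685 − 0.4986) + 3.65 × 0.4986 = 2.283 + 1.820 = 4.103 mg/L.
DO = C_s − D = 9.75 − 4.103 = 5.647 mg/L.

DO ≈ 5.65 mg/L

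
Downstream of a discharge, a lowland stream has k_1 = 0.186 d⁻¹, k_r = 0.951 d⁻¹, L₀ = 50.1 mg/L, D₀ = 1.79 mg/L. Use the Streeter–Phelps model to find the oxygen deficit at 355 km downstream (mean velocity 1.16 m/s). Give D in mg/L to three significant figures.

Travel time t = x/v = 355 km / (1.16 m/s) = 355000 m / 1.16 m/s = 306000 s = 3.542 d.
k_1 L₀/(k_r−k_1) = 0.186×50.1/(0.951−0.186) = 9.319/0.7650 = 12.18 mg/L.
e^(−k_1 t) = e^(−0.186×3.542) = 0.5175; e^(−k_r t) = e^(−0.951×3.542) = 0.03444.
D = 12.18 × (0.5175 − 0.03444) + 1.79 × 0.03444 = 5.884 + 0.06165 = 5.945 mg/L.

D ≈ 5.95 mg/L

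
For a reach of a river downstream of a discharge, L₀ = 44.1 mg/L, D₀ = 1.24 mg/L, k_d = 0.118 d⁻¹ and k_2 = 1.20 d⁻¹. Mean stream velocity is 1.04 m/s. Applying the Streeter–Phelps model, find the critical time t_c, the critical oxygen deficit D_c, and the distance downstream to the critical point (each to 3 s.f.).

t_c ≈ 1.87 d; D_c ≈ 3.48 mg/L; x_c ≈ 168 km

With k_2/k_d = 10.17 and 1 − D₀(k_2−k_d)/(k_d L₀) = 0.7422,
t_c = ln(10.17 × 0.7422) / (1.20 − 0.118) = ln(7.548) / 1.082 = 2.021/1.082 = 1.868 d.
D_c = (k_d/k_2) L₀ e^(−k_d t_c) = (0.118/1.20) × 44.1 × e^(−0.118×1.868) = 0.09833 × 44.1 × 0.8022 = 3.479 mg/L.
x_c = v t_c = 1.04 m/s × 1.868 d × 86400 s/d = 167900 m ≈ 168 km.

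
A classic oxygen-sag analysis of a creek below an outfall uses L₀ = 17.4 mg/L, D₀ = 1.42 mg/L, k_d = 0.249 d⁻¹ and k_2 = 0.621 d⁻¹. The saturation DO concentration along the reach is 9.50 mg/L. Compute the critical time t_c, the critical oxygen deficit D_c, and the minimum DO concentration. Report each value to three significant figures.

With k_2/k_d = 2.494 and 1 − D₀(k_2−k_d)/(k_d L₀) = 0.8781,
t_c = ln(2.494 × 0.8781) / (0.621 − 0.249) = ln(2.190) / 0.3720 = 0.7839/0.3720 = 2.107 d.
L(t_c) = L₀ e^(−k_d t_c) = 17.4 × 0.5917 = 10.30 mg/L, and at the critical point k_2 D_c = k_d L, so D_c = (0.249/0.621) × 10.30 = 4.128 mg/L.
Minimum DO = C_s − D_c = 9.50 − 4.128 = 5.372 mg/L.

t_c ≈ 2.11 d; D_c ≈ 4.13 mg/L; min DO ≈ 5.37 mg/L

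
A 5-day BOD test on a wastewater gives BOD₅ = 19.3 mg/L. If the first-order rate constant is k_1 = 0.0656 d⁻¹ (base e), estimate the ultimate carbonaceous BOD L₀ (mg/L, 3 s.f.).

BOD₅ = L₀(1 − e^(−5k_1)) ⇒ L₀ = BOD₅ / (1 − e^(−5×0.0656))
= 19.3 / (1 − 0.7204) = 19.3 / 0.2796 = 69.02 mg/L.

L₀ ≈ 69.0 mg/L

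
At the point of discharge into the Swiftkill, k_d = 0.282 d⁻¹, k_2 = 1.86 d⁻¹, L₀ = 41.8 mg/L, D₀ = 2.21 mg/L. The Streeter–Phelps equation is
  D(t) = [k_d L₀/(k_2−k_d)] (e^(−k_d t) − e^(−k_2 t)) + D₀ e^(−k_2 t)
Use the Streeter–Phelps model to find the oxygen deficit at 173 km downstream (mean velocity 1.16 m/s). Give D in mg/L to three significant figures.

Travel time t = x/v = 173 km / (1.16 m/s) = 173000 m / 1.16 m/s = 149100 s = 1.726 d.
k_d L₀/(k_2−k_d) = 0.282×41.8/(1.86−0.282) = 11.79/1.578 = 7.470 mg/L.
e^(−k_d t) = e^(−0.282×1.726) = 0.6146; e^(−k_2 t) = e^(−1.86×1.726) = 0.04033.
D = 7.470 × (0.6146 − 0.04033) + 2.21 × 0.04033 = 4.290 + 0.08913 = 4.379 mg/L.

D ≈ 4.38 mg/L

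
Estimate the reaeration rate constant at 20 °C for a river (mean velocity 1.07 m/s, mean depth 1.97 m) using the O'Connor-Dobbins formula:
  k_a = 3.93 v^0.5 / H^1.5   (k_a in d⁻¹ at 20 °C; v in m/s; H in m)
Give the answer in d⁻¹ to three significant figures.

k_a = 3.93 × 1.07^0.5 / 1.97^1.5 = 3.93 × 1.034 / 2.765 = 1.470 d⁻¹.

k_a ≈ 1.47 d⁻¹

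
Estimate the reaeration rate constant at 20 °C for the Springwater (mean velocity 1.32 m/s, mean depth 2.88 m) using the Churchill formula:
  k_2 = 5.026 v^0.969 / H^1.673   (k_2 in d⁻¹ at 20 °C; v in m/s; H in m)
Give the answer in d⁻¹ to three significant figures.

k_2 = 5.026 × 1.32^0.969 / 2.88^1.673 = 5.026 × 1.309 / 5.869 = 1.121 d⁻¹.

k_2 ≈ 1.12 d⁻¹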